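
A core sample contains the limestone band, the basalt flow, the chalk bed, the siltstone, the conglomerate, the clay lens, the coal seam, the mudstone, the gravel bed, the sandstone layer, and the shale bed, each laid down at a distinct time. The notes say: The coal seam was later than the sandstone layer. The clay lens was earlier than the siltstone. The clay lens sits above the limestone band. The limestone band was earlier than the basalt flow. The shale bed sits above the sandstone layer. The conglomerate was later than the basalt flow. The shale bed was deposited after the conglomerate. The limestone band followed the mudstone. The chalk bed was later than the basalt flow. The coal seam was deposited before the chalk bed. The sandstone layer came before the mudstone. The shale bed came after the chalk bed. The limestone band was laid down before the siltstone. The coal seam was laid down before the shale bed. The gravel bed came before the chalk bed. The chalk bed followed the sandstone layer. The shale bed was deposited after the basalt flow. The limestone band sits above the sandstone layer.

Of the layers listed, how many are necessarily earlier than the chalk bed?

Directly stated before the chalk bed: the basalt flow, the coal seam, the gravel bed, and the sandstone layer.
The limestone band reaches the chalk bed via the limestone band → the basalt flow → the chalk bed.
The mudstone reaches the chalk bed via the mudstone → the limestone band → the basalt flow → the chalk bed.
That's the basalt flow, the coal seam, the gravel bed, the limestone band, the mudstone, and the sandstone layer — 6 in all.

6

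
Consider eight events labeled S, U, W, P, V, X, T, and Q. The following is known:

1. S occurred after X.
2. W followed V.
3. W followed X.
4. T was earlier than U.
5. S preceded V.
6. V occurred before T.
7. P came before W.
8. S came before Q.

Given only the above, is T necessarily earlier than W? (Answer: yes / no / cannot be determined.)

cannot be determined

No chain of stated constraints runs from T to W, and none runs from W to T either.
So the relative order of T and W is not fixed by the given facts.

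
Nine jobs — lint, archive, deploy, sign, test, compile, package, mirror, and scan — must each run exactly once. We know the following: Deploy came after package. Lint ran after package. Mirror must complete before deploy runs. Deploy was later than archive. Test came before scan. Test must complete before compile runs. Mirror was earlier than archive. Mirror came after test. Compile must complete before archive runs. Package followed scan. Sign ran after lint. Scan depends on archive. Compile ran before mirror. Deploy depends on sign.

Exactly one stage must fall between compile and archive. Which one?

Tracing the constraints gives compile → mirror → archive, so mirror sits after compile and before archive.
No other stage is forced both after compile and before archive.

mirror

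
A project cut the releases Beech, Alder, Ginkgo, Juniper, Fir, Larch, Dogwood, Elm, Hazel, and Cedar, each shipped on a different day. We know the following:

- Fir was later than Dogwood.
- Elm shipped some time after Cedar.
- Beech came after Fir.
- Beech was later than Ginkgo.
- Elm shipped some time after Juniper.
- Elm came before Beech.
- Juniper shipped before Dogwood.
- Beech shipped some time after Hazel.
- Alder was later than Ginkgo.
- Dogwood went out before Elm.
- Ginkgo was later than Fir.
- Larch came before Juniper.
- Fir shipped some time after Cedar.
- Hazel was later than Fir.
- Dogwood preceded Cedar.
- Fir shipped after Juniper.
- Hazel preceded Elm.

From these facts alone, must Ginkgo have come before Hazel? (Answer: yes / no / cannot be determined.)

cannot be determined

No chain of stated constraints runs from Ginkgo to Hazel, and none runs from Hazel to Ginkgo either.
So the relative order of Ginkgo and Hazel is not fixed by the given facts.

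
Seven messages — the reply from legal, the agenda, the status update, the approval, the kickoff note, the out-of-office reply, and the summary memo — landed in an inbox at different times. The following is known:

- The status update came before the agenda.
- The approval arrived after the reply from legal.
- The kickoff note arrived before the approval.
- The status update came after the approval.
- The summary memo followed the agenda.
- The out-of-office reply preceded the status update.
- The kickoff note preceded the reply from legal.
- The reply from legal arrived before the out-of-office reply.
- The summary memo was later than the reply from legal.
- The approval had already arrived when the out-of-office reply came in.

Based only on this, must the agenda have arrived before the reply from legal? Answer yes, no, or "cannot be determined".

no

Tracing the constraints gives the reply from legal → the out-of-office reply → the status update → the agenda, so the reply from legal must come before the agenda.
That means the agenda cannot be before the reply from legal.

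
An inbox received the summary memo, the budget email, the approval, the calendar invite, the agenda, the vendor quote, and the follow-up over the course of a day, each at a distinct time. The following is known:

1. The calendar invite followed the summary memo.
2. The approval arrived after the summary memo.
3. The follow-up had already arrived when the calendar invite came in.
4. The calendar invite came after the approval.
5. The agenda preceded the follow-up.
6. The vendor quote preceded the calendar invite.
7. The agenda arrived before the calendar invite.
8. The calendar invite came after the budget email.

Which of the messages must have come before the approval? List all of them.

the summary memo

Directly stated before the approval: the summary memo.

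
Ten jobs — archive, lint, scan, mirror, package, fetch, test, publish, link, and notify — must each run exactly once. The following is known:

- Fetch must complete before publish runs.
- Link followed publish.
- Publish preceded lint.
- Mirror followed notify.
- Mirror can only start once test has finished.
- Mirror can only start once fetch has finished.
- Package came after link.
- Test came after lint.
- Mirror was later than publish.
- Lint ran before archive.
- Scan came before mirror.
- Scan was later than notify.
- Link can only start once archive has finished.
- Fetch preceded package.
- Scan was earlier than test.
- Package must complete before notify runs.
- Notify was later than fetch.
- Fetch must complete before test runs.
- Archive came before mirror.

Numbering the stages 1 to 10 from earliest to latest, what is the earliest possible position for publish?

Fetch must come before publish — 1 forced predecessor.
Nothing else is forced ahead of publish, so its earliest slot is position 1 + 1 = 2.

2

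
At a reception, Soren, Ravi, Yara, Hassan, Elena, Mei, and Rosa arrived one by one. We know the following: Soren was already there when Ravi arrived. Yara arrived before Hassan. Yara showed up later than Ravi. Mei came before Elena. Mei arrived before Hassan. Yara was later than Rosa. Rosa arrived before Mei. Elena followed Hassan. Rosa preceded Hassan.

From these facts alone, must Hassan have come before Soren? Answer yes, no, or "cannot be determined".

no

Tracing the constraints gives Soren → Ravi → Yara → Hassan, so Soren must come before Hassan.
That means Hassan cannot be before Soren.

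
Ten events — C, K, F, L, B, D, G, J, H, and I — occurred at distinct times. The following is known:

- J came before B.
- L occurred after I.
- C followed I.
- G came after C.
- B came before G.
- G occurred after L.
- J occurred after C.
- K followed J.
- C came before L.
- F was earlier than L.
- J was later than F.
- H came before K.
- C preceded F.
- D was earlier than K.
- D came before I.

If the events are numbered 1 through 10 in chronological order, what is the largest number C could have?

C must come before B, F, G, J, K, and L — 6 events forced after it.
Everything else can be placed before C in some valid order, so C can sit as late as position 10 − 6 = 4.

4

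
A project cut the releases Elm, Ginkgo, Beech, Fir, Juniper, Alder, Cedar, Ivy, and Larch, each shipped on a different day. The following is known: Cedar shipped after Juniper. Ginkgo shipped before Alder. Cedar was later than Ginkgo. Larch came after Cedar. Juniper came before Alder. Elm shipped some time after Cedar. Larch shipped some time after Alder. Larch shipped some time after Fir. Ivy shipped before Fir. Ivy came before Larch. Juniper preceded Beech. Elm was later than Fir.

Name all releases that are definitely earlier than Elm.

Cedar, Fir, Ginkgo, Ivy, Juniper

Directly stated before Elm: Cedar and Fir.
Ginkgo reaches Elm via Ginkgo → Cedar → Elm.
Ivy reaches Elm via Ivy → Fir → Elm.
Juniper reaches Elm via Juniper → Cedar → Elm.
No chain forces Beech (or any of the others) ahead of Elm.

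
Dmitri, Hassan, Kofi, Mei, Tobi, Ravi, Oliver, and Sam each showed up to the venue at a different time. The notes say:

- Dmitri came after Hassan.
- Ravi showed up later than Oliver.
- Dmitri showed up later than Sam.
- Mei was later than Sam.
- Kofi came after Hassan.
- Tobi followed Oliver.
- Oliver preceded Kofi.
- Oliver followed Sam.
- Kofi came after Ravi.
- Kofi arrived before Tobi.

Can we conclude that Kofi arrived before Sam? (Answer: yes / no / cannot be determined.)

Tracing the constraints gives Sam → Oliver → Kofi, so Sam must come before Kofi.
That means Kofi cannot be before Sam.

no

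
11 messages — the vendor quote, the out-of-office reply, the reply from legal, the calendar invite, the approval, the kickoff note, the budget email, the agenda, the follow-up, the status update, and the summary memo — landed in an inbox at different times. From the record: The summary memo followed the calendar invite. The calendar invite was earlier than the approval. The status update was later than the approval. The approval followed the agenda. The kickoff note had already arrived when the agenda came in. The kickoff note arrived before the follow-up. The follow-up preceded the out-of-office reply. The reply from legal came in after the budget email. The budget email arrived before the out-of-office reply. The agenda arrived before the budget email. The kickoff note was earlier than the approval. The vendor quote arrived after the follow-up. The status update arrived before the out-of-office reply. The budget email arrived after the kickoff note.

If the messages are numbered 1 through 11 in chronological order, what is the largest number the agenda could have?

6

The agenda must come before the approval, the budget email, the out-of-office reply, the reply from legal, and the status update — 5 messages forced after it.
Everything else can be placed before the agenda in some valid order, so the agenda can sit as late as position 11 − 5 = 6.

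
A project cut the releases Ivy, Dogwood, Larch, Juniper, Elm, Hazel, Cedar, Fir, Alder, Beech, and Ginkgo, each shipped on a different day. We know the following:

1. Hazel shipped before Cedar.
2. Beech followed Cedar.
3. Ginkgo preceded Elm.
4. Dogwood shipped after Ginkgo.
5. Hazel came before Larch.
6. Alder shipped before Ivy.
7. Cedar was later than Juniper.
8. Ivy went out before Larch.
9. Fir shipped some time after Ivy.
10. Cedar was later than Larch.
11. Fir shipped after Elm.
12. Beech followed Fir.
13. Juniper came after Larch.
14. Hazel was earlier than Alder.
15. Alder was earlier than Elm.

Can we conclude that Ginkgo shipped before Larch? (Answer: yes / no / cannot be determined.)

No chain of stated constraints runs from Ginkgo to Larch, and none runs from Larch to Ginkgo either.
So the relative order of Ginkgo and Larch is not fixed by the given facts.

cannot be determined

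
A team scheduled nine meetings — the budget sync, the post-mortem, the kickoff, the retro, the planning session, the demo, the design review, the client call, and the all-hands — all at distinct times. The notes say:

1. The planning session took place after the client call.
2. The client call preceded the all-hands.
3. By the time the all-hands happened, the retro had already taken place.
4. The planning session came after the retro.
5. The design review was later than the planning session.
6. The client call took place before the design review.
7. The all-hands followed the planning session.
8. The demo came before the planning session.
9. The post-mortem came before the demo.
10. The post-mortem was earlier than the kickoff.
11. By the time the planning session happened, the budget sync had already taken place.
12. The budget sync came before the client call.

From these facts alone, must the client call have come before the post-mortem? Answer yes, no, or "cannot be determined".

No chain of stated constraints runs from the client call to the post-mortem, and none runs from the post-mortem to the client call either.
So the relative order of the client call and the post-mortem is not fixed by the given facts.

cannot be determined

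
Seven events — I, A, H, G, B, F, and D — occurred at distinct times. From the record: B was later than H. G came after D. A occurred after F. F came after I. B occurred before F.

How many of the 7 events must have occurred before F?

Directly stated before F: B and I.
H reaches F via H → B → F.
No chain forces A (or any of the others) ahead of F.
That's B, H, and I — 3 in all.

3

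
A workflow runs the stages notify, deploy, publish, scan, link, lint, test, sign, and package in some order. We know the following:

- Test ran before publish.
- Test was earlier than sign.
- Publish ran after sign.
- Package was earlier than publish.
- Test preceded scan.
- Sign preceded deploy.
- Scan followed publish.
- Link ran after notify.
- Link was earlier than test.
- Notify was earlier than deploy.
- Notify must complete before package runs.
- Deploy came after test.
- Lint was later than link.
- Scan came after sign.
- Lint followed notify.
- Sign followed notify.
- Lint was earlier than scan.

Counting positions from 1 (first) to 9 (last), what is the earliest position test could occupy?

Link and notify must both come before test — 2 forced predecessors.
Nothing else is forced ahead of test, so its earliest slot is position 2 + 1 = 3.

3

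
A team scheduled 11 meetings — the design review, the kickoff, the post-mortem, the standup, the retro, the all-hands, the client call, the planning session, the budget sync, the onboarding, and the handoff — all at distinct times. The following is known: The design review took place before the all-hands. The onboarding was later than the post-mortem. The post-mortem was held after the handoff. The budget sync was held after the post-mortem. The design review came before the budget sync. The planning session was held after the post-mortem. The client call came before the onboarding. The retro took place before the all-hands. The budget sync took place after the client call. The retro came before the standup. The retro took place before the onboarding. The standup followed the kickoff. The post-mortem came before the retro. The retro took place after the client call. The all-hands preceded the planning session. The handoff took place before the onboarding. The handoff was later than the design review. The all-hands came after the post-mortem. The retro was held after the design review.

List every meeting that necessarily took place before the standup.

the client call, the design review, the handoff, the kickoff, the post-mortem, the retro

Directly stated before the standup: the kickoff and the retro.
The client call reaches the standup via the client call → the retro → the standup.
The design review reaches the standup via the design review → the retro → the standup.
The handoff reaches the standup via the handoff → the post-mortem → the retro → the standup.
Likewise the post-mortem reaches the standup by chaining the stated constraints.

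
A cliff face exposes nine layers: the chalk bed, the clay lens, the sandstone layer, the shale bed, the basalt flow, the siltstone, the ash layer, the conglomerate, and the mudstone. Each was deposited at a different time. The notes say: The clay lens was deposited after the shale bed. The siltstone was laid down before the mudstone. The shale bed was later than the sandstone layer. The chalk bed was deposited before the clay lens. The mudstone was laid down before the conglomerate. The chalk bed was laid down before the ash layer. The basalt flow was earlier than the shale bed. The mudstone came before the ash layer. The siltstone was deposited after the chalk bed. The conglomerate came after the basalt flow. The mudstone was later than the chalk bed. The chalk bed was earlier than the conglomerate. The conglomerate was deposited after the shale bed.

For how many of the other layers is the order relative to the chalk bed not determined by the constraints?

3

Forced after the chalk bed: the ash layer, the clay lens, the conglomerate, the mudstone, and the siltstone.
That leaves the basalt flow, the sandstone layer, and the shale bed with no forced order relative to the chalk bed — 3.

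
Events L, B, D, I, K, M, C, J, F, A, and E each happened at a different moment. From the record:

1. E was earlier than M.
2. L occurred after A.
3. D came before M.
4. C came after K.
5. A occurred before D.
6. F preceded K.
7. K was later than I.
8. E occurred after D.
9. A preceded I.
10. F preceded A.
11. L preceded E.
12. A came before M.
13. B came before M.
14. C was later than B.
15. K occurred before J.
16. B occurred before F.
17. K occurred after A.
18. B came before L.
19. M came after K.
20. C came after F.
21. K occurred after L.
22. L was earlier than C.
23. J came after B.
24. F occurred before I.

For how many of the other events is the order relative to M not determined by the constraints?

2

Forced before M: A, B, D, E, F, I, K, and L.
That leaves C and J with no forced order relative to M — 2.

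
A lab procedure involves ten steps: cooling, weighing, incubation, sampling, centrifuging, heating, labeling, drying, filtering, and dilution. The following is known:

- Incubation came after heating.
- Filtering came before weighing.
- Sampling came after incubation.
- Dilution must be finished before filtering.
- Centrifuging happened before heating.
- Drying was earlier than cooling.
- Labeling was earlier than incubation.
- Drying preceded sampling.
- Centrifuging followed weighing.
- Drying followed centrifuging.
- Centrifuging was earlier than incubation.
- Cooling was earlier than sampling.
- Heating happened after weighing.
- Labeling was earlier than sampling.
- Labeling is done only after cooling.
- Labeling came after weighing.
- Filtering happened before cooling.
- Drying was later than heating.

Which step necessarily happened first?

dilution

Dilution has a chain of constraints placing it before every other step, so dilution must be first.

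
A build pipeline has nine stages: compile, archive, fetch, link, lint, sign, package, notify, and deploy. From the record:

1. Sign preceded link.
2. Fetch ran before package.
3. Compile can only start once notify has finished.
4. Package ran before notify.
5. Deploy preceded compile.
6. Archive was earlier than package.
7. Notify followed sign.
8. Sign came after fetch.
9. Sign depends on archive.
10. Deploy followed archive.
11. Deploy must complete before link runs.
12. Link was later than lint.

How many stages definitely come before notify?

Directly stated before notify: package and sign.
Archive reaches notify via archive → sign → notify.
Fetch reaches notify via fetch → package → notify.
No chain forces deploy (or any of the others) ahead of notify.
That's archive, fetch, package, and sign — 4 in all.

4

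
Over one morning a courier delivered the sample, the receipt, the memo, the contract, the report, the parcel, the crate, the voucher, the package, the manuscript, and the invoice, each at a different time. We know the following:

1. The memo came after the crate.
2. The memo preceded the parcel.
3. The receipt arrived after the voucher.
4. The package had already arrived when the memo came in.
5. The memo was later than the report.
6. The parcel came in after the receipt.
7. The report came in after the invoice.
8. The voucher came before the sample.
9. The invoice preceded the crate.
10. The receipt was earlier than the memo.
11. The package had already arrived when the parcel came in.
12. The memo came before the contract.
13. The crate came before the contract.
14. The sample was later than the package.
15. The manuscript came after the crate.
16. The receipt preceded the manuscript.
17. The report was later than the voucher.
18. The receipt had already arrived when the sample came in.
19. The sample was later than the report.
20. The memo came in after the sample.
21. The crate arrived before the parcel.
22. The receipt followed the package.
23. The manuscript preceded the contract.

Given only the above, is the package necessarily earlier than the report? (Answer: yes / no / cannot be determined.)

cannot be determined

No chain of stated constraints runs from the package to the report, and none runs from the report to the package either.
So the relative order of the package and the report is not fixed by the given facts.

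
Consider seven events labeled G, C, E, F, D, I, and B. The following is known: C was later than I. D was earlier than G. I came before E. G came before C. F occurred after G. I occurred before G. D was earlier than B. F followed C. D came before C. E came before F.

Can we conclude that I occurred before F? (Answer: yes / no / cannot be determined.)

yes

Chain the constraints: I → G → F. Each link is directly stated, so I comes before F.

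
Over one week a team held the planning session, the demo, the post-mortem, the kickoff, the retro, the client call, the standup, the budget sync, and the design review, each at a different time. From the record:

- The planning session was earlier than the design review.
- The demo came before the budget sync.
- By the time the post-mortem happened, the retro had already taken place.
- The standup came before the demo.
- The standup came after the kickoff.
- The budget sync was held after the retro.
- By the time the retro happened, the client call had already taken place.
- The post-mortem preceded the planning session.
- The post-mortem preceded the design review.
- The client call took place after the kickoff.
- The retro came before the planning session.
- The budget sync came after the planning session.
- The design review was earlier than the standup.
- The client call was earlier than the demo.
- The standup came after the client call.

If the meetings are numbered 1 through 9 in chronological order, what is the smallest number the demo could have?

8

The client call, the design review, the kickoff, the planning session, the post-mortem, the retro, and the standup must all come before the demo — 7 forced predecessors.
Nothing else is forced ahead of the demo, so its earliest slot is position 7 + 1 = 8.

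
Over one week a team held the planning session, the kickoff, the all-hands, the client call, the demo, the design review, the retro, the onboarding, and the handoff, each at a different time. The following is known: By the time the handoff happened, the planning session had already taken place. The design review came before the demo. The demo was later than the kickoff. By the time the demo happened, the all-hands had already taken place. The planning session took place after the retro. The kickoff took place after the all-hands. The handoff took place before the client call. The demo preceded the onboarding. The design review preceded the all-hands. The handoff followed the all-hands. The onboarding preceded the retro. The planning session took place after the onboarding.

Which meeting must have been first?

the design review

The design review has a chain of constraints placing it before every other meeting, so the design review must be first.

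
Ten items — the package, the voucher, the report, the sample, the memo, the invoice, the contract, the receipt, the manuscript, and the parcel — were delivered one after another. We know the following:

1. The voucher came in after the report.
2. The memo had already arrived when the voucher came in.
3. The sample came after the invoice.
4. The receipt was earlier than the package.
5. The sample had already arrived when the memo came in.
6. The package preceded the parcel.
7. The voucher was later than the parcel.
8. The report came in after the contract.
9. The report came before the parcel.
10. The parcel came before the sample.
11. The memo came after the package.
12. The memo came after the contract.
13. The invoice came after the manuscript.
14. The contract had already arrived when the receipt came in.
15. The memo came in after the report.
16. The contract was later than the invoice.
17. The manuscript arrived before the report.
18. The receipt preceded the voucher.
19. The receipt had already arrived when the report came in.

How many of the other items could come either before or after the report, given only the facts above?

1

Forced before the report: the contract, the invoice, the manuscript, and the receipt; forced after the report: the memo, the parcel, the sample, and the voucher.
That leaves the package with no forced order relative to the report — 1.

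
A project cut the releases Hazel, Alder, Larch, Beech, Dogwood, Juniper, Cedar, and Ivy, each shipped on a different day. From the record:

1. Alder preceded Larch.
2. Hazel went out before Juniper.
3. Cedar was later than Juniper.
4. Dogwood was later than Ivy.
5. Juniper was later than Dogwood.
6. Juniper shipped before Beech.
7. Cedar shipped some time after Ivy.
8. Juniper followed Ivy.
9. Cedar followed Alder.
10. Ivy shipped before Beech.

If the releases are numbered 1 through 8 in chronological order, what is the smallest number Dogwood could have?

2

Ivy must come before Dogwood — 1 forced predecessor.
Nothing else is forced ahead of Dogwood, so its earliest slot is position 1 + 1 = 2.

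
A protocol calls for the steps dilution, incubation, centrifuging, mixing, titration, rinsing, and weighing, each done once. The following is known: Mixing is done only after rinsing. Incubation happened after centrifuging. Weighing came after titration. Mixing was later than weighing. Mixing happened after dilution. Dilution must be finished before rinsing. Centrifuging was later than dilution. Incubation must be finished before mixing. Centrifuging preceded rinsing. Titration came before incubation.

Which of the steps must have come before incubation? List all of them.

centrifuging, dilution, titration

Directly stated before incubation: centrifuging and titration.
Dilution reaches incubation via dilution → centrifuging → incubation.
No chain forces weighing (or any of the others) ahead of incubation.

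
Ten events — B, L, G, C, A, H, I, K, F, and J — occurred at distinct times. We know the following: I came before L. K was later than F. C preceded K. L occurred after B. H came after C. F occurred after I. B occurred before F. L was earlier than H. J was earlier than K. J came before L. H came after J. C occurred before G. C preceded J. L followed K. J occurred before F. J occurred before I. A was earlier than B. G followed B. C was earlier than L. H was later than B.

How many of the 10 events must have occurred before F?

Directly stated before F: B, I, and J.
A reaches F via A → B → F.
C reaches F via C → J → F.
No chain forces H (or any of the others) ahead of F.
That's A, B, C, I, and J — 5 in all.

5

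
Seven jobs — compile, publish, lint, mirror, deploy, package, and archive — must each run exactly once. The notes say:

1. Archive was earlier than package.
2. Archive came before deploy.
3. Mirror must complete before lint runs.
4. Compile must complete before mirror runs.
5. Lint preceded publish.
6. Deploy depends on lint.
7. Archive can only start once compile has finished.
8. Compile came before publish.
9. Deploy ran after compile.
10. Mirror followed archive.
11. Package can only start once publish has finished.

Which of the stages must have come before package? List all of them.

Directly stated before package: archive and publish.
Compile reaches package via compile → publish → package.
Lint reaches package via lint → publish → package.
Mirror reaches package via mirror → lint → publish → package.
No chain forces deploy ahead of package.

archive, compile, lint, mirror, publish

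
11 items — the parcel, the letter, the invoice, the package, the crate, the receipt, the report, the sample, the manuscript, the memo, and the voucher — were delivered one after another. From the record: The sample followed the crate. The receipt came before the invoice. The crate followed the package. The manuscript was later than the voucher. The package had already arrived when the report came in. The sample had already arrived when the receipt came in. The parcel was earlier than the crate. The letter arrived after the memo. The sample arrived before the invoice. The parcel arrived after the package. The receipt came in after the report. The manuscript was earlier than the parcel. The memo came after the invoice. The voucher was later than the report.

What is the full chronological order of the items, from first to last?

the package, the report, the voucher, the manuscript, the parcel, the crate, the sample, the receipt, the invoice, the memo, the letter

The constraints fix every adjacent pair, so only one ordering works:
the package → the report → the voucher → the manuscript → the parcel → the crate → the sample → the receipt → the invoice → the memo → the letter.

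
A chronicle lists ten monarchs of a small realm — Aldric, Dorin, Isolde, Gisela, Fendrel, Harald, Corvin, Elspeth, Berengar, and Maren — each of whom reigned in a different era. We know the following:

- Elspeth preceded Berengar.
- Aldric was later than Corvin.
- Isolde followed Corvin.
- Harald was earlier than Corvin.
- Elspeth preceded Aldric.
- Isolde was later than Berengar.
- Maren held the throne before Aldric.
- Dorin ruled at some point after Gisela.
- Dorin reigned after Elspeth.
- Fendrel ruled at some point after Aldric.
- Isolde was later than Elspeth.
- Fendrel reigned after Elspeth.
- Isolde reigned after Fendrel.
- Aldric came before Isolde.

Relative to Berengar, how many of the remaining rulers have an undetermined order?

7

Forced before Berengar: Elspeth; forced after Berengar: Isolde.
That leaves Aldric, Corvin, Dorin, Fendrel, Gisela, Harald, and Maren with no forced order relative to Berengar — 7.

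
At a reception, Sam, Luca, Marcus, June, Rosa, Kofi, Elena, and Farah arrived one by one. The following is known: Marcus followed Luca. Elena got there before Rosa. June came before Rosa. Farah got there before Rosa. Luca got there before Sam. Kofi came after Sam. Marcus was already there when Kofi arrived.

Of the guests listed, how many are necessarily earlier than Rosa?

Directly stated before Rosa: Elena, Farah, and June.
No chain forces Marcus (or any of the others) ahead of Rosa.
That's Elena, Farah, and June — 3 in all.

3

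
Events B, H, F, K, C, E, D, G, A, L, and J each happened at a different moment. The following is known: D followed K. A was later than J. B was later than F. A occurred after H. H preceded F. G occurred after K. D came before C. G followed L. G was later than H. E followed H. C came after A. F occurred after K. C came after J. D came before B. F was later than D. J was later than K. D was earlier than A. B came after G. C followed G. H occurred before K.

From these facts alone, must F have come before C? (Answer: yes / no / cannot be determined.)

cannot be determined

No chain of stated constraints runs from F to C, and none runs from C to F either.
So the relative order of F and C is not fixed by the given facts.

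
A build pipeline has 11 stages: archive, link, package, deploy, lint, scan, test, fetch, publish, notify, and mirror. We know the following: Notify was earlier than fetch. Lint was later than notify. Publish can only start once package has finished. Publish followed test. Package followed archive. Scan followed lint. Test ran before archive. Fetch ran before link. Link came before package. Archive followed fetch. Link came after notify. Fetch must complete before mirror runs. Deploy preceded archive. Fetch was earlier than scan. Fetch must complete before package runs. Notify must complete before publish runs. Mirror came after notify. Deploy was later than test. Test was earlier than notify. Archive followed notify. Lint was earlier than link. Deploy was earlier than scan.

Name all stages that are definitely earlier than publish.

Directly stated before publish: notify, package, and test.
Archive reaches publish via archive → package → publish.
Deploy reaches publish via deploy → archive → package → publish.
Fetch reaches publish via fetch → package → publish.
Likewise link and lint each reach publish by chaining the stated constraints.
No chain forces mirror (or any of the others) ahead of publish.

archive, deploy, fetch, link, lint, notify, package, test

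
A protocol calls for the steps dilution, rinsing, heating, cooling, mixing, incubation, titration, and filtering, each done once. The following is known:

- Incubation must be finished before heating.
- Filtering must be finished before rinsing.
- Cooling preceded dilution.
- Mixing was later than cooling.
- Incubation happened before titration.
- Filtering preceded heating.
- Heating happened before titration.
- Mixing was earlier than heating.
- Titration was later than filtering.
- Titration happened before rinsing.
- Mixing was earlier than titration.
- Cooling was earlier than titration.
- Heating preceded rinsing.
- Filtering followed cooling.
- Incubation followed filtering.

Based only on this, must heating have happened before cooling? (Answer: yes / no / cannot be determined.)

no

Tracing the constraints gives cooling → filtering → heating, so cooling must come before heating.
That means heating cannot be before cooling.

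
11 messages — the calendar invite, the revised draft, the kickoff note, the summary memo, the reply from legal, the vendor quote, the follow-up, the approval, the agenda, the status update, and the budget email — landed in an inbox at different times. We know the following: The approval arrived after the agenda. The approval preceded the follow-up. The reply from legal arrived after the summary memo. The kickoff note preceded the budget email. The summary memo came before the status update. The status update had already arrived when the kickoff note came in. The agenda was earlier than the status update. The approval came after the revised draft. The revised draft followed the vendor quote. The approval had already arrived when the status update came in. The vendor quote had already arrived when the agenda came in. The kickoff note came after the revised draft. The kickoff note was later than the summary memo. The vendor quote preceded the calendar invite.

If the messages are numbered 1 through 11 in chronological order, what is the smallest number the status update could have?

6

The agenda, the approval, the revised draft, the summary memo, and the vendor quote must all come before the status update — 5 forced predecessors.
Nothing else is forced ahead of the status update, so its earliest slot is position 5 + 1 = 6.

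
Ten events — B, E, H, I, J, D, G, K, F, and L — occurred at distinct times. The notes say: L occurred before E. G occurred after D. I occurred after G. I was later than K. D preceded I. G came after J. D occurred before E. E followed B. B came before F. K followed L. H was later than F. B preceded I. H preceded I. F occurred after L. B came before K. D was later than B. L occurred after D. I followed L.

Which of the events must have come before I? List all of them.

B, D, F, G, H, J, K, L

Directly stated before I: B, D, G, H, K, and L.
F reaches I via F → H → I.
J reaches I via J → G → I.
No chain forces E ahead of I.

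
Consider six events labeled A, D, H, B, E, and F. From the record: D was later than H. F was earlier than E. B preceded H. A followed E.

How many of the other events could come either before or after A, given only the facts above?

Forced before A: E and F.
That leaves B, D, and H with no forced order relative to A — 3.

3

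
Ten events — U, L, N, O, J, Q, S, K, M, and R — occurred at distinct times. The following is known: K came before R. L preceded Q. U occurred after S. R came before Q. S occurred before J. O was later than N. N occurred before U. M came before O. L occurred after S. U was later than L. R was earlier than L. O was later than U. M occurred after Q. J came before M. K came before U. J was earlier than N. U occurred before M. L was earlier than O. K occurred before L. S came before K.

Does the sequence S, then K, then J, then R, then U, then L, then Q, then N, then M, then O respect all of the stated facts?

The constraints require L before U, but in the proposed sequence U appears ahead of L. That one violation is enough.

no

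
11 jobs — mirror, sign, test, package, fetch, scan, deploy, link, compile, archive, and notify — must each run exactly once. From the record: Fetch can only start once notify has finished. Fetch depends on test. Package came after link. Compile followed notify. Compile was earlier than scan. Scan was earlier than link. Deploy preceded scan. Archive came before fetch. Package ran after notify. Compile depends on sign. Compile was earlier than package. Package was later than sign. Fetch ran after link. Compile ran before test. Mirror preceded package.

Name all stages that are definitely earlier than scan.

compile, deploy, notify, sign

Directly stated before scan: compile and deploy.
Notify reaches scan via notify → compile → scan.
Sign reaches scan via sign → compile → scan.
No chain forces fetch (or any of the others) ahead of scan.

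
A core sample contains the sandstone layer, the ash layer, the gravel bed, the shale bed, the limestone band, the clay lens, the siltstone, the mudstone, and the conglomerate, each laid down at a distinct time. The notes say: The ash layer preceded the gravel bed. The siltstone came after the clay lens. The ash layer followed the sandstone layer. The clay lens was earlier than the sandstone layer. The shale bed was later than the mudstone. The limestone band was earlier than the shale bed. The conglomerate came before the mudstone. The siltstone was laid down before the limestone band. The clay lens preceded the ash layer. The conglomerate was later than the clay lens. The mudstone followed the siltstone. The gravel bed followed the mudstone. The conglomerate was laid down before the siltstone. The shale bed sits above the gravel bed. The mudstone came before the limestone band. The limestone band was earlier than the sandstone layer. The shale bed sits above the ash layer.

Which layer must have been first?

The clay lens has a chain of constraints placing it before every other layer, so the clay lens must be first.

the clay lens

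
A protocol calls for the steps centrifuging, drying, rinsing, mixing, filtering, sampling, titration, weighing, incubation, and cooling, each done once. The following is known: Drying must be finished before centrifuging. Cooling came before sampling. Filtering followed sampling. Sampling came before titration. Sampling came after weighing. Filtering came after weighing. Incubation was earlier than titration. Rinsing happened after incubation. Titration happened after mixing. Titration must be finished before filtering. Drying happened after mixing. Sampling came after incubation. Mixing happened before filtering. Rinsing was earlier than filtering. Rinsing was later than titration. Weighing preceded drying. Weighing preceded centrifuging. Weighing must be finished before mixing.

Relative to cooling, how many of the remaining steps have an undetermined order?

Forced after cooling: filtering, rinsing, sampling, and titration.
That leaves centrifuging, drying, incubation, mixing, and weighing with no forced order relative to cooling — 5.

5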